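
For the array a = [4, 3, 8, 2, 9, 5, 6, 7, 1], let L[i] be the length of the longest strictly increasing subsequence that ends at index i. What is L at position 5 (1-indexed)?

3

dp[i] = 1 + max{dp[j] : j<i, a[j]<a[i]} (or 1 if no such j):
i:     1 2 3 4 5 6 7 8 9
a[i]:  4 3 8 2 9 5 6 7 1
dp:    1 1 2 1 3 2 3 4 1
At index 5 the value is 3.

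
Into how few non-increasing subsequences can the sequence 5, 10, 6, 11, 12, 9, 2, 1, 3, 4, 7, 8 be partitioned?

Place each on the leftmost legal pile:
5 → new pile 1 (tops now [5])
10 → new pile 2 (tops now [5, 10])
6 → pile 2 (tops now [5, 6])
11 → new pile 3 (tops now [5, 6, 11])
12 → new pile 4 (tops now [5, 6, 11, 12])
9 → pile 3 (tops now [5, 6, 9, 12])
2 → pile 1 (tops now [2, 6, 9, 12])
1 → pile 1 (tops now [1, 6, 9, 12])
3 → pile 2 (tops now [1, 3, 9, 12])
4 → pile 3 (tops now [1, 3, 4, 12])
7 → pile 4 (tops now [1, 3, 4, 7])
8 → new pile 5 (tops now [1, 3, 4, 7, 8])
Five piles.

5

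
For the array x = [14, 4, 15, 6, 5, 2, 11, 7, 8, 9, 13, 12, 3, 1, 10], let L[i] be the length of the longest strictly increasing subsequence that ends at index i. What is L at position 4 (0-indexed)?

dp[i] = 1 + max{dp[j] : j<i, x[j]<x[i]} (or 1 if no such j):
i:      0  1  2  3  4  5  6  7  8  9 10 11 12 13 14
x[i]:  14  4 15  6  5  2 11  7  8  9 13 12  3  1 10
dp:     1  1  2  2  2  1  3  3  4  5  6  6  2  1  6
At index 4 the value is 2.

2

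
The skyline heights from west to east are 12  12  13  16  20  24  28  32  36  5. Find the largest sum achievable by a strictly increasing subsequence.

181

Let S[i] be the best sum of a strictly increasing subsequence ending at i:
i:       1   2   3   4   5   6   7   8   9  10
a[i]:   12  12  13  16  20  24  28  32  36   5
S:      12  12  25  41  61  85 113 145 181   5
Maximum is 181 (e.g. 12 + 13 + 16 + 20 + 24 + 28 + 32 + 36).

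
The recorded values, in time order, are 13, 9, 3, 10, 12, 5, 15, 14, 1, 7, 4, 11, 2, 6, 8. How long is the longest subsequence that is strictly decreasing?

5

Negate each value so 'decreasing' becomes 'increasing', then run patience tails on the negated sequence:
-13 → extends → [-13]
-9 → extends → [-13, -9]
-3 → extends → [-13, -9, -3]
-10 → replaces -9 → [-13, -10, -3]
-12 → replaces -10 → [-13, -12, -3]
-5 → replaces -3 → [-13, -12, -5]
-15 → replaces -13 → [-15, -12, -5]
-14 → replaces -12 → [-15, -14, -5]
-1 → extends → [-15, -14, -5, -1]
-7 → replaces -5 → [-15, -14, -7, -1]
-4 → replaces -1 → [-15, -14, -7, -4]
-11 → replaces -7 → [-15, -14, -11, -4]
-2 → extends → [-15, -14, -11, -4, -2]
-6 → replaces -4 → [-15, -14, -11, -6, -2]
-8 → replaces -6 → [-15, -14, -11, -8, -2]
Five tails, so the longest strictly decreasing subsequence of the original has length 5.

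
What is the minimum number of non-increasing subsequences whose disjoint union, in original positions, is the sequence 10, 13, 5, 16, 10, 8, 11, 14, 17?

5

The minimum number of non-increasing subsequences covering a sequence equals the length of its longest strictly increasing subsequence.
LIS length is 5 (e.g. 5, 10, 11, 14, 17), so 5 piles are needed.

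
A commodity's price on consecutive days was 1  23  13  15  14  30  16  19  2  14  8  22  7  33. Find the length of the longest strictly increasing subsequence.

7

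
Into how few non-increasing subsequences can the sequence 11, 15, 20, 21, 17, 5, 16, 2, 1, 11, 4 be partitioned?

The minimum number of non-increasing subsequences covering a sequence equals the length of its longest strictly increasing subsequence.
LIS length is 4 (e.g. 11, 15, 20, 21), so 4 piles are needed.

4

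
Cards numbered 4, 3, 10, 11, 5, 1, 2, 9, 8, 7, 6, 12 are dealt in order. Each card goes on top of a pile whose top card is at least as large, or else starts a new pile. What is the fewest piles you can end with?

4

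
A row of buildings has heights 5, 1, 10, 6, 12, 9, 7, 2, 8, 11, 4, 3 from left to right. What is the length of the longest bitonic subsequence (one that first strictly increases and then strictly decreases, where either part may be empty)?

inc[i] = longest strictly increasing subsequence ending at i; dec[i] = longest strictly decreasing subsequence starting at i:
i:      1  2  3  4  5  6  7  8  9 10 11 12
a[i]:   5  1 10  6 12  9  7  2  8 11  4  3
inc:    1  1  2  2  3  3  3  2  4  5  3  3
dec:    3  1  5  3  5  4  3  1  3  3  2  1
Best peak at i=5 (value 12): inc=3, dec=5, length 3+5−1 = 7.

7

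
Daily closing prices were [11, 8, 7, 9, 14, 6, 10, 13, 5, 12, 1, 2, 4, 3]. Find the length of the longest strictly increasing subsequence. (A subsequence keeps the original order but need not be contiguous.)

Let dp[i] be the length of the longest such subsequence ending at index i:
i:      1  2  3  4  5  6  7  8  9 10 11 12 13 14
a[i]:  11  8  7  9 14  6 10 13  5 12  1  2  4  3
dp:     1  1  1  2  3  1  3  4  1  4  1  2  3  3
Maximum dp value is 4.

4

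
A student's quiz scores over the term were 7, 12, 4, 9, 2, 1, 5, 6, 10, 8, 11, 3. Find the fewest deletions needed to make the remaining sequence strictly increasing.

Fewest deletions = n − (longest strictly increasing subsequence).
Patience tails:
7 → extends → [7]
12 → extends → [7, 12]
4 → replaces 7 → [4, 12]
9 → replaces 12 → [4, 9]
2 → replaces 4 → [2, 9]
1 → replaces 2 → [1, 9]
5 → replaces 9 → [1, 5]
6 → extends → [1, 5, 6]
10 → extends → [1, 5, 6, 10]
8 → replaces 10 → [1, 5, 6, 8]
11 → extends → [1, 5, 6, 8, 11]
3 → replaces 5 → [1, 3, 6, 8, 11]
Longest strictly increasing subsequence has length 5, so deletions = 12 − 5 = 7.

7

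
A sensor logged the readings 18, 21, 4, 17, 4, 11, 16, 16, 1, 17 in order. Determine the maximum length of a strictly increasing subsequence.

4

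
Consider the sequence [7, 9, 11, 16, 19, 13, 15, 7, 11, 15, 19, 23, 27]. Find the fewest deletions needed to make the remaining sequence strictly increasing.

5

Fewest deletions = n − (longest strictly increasing subsequence).
i:      1  2  3  4  5  6  7  8  9 10 11 12 13
a[i]:   7  9 11 16 19 13 15  7 11 15 19 23 27
dp:     1  2  3  4  5  4  5  1  3  5  6  7  8
max dp = 8, so deletions = 13 − 8 = 5.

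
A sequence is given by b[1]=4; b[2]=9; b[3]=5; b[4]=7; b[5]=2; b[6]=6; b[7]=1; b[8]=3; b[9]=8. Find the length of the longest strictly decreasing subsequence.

4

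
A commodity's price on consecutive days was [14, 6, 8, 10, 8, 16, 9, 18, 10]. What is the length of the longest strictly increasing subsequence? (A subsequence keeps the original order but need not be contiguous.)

5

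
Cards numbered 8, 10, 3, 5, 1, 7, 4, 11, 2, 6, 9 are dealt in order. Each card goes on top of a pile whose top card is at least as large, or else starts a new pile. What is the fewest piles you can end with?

4

Place each on the leftmost legal pile:
8 → new pile 1 (tops now [8])
10 → new pile 2 (tops now [8, 10])
3 → pile 1 (tops now [3, 10])
5 → pile 2 (tops now [3, 5])
1 → pile 1 (tops now [1, 5])
7 → new pile 3 (tops now [1, 5, 7])
4 → pile 2 (tops now [1, 4, 7])
11 → new pile 4 (tops now [1, 4, 7, 11])
2 → pile 2 (tops now [1, 2, 7, 11])
6 → pile 3 (tops now [1, 2, 6, 11])
9 → pile 4 (tops now [1, 2, 6, 9])
Four piles.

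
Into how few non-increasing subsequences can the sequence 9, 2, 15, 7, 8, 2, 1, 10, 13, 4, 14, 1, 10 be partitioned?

The minimum number of non-increasing subsequences covering a sequence equals the length of its longest strictly increasing subsequence.
LIS length is 6 (e.g. 2, 7, 8, 10, 13, 14), so 6 piles are needed.

6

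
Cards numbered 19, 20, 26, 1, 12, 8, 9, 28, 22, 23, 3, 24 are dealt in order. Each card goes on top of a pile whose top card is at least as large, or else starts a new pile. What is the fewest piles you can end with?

6

Place each on the leftmost legal pile:
19 → new pile 1 (tops now [19])
20 → new pile 2 (tops now [19, 20])
26 → new pile 3 (tops now [19, 20, 26])
1 → pile 1 (tops now [1, 20, 26])
12 → pile 2 (tops now [1, 12, 26])
8 → pile 2 (tops now [1, 8, 26])
9 → pile 3 (tops now [1, 8, 9])
28 → new pile 4 (tops now [1, 8, 9, 28])
22 → pile 4 (tops now [1, 8, 9, 22])
23 → new pile 5 (tops now [1, 8, 9, 22, 23])
3 → pile 2 (tops now [1, 3, 9, 22, 23])
24 → new pile 6 (tops now [1, 3, 9, 22, 23, 24])
Six piles.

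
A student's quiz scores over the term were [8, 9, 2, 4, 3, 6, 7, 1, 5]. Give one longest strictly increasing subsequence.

Patience tails give the LIS length; then backtrack through the dp parents:
8 → extends → [8]
9 → extends → [8, 9]
2 → replaces 8 → [2, 9]
4 → replaces 9 → [2, 4]
3 → replaces 4 → [2, 3]
6 → extends → [2, 3, 6]
7 → extends → [2, 3, 6, 7]
1 → replaces 2 → [1, 3, 6, 7]
5 → replaces 6 → [1, 3, 5, 7]
Length 4; one witness is 2, 4, 6, 7.

2, 4, 6, 7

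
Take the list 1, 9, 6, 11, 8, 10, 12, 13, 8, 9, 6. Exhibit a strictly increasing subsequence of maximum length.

1, 6, 8, 10, 12, 13

Patience tails give the LIS length; then backtrack through the dp parents:
1 → extends → [1]
9 → extends → [1, 9]
6 → replaces 9 → [1, 6]
11 → extends → [1, 6, 11]
8 → replaces 11 → [1, 6, 8]
10 → extends → [1, 6, 8, 10]
12 → extends → [1, 6, 8, 10, 12]
13 → extends → [1, 6, 8, 10, 12, 13]
8 → already a tail → [1, 6, 8, 10, 12, 13]
9 → replaces 10 → [1, 6, 8, 9, 12, 13]
6 → already a tail → [1, 6, 8, 9, 12, 13]
Length 6; one witness is 1, 6, 8, 10, 12, 13.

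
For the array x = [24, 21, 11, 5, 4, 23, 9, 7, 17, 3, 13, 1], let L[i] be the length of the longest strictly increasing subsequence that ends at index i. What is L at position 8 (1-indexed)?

dp[i] = 1 + max{dp[j] : j<i, x[j]<x[i]} (or 1 if no such j):
i:      1  2  3  4  5  6  7  8  9 10 11 12
x[i]:  24 21 11  5  4 23  9  7 17  3 13  1
dp:     1  1  1  1  1  2  2  2  3  1  3  1
At index 8 the value is 2.

2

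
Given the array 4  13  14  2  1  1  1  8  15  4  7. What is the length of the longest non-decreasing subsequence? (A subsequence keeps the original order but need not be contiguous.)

5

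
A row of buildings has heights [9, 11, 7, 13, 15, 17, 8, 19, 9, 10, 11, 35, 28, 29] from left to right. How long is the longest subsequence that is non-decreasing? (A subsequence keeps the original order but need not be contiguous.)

8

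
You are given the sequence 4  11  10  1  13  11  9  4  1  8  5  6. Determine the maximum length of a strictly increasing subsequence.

Track the smallest tail for each achievable length (strict):
4 → extends → [4]
11 → extends → [4, 11]
10 → replaces 11 → [4, 10]
1 → replaces 4 → [1, 10]
13 → extends → [1, 10, 13]
11 → replaces 13 → [1, 10, 11]
9 → replaces 10 → [1, 9, 11]
4 → replaces 9 → [1, 4, 11]
1 → already a tail → [1, 4, 11]
8 → replaces 11 → [1, 4, 8]
5 → replaces 8 → [1, 4, 5]
6 → extends → [1, 4, 5, 6]
Four tails, so the longest strictly increasing subsequence has length 4 (e.g. 1, 4, 5, 6).

4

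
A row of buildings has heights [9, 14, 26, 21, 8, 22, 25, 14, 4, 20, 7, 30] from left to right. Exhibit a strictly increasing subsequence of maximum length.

9, 14, 21, 22, 25, 30

Patience tails give the LIS length; then backtrack through the dp parents:
9 → extends → [9]
14 → extends → [9, 14]
26 → extends → [9, 14, 26]
21 → replaces 26 → [9, 14, 21]
8 → replaces 9 → [8, 14, 21]
22 → extends → [8, 14, 21, 22]
25 → extends → [8, 14, 21, 22, 25]
14 → already a tail → [8, 14, 21, 22, 25]
4 → replaces 8 → [4, 14, 21, 22, 25]
20 → replaces 21 → [4, 14, 20, 22, 25]
7 → replaces 14 → [4, 7, 20, 22, 25]
30 → extends → [4, 7, 20, 22, 25, 30]
Length 6; one witness is 9, 14, 21, 22, 25, 30.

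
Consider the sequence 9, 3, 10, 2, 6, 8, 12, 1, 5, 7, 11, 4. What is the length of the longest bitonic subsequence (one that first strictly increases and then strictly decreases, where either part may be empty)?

6

inc[i] = longest strictly increasing subsequence ending at i; dec[i] = longest strictly decreasing subsequence starting at i:
i:      1  2  3  4  5  6  7  8  9 10 11 12
a[i]:   9  3 10  2  6  8 12  1  5  7 11  4
inc:    1  1  2  1  2  3  4  1  2  3  4  2
dec:    4  3  4  2  3  3  3  1  2  2  2  1
Best peak at i=7 (value 12): inc=4, dec=3, length 4+3−1 = 6.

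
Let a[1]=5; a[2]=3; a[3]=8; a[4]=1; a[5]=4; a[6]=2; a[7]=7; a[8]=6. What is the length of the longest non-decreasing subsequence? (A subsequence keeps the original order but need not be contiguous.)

Let dp[i] be the length of the longest such subsequence ending at index i:
i:     1 2 3 4 5 6 7 8
a[i]:  5 3 8 1 4 2 7 6
dp:    1 1 2 1 2 2 3 3
Maximum dp value is 3.

3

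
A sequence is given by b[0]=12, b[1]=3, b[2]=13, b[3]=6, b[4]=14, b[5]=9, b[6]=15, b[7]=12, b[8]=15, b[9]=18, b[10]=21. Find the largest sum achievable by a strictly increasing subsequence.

Let S[i] be the best sum of a strictly increasing subsequence ending at i:
i:      0  1  2  3  4  5  6  7  8  9 10
b[i]:  12  3 13  6 14  9 15 12 15 18 21
S:     12  3 25  9 39 18 54 30 54 72 93
Maximum is 93 (e.g. 12 + 13 + 14 + 15 + 18 + 21).

93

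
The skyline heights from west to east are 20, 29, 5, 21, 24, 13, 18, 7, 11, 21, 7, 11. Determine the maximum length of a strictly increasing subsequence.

Track the smallest tail for each achievable length (strict):
20 → extends → [20]
29 → extends → [20, 29]
5 → replaces 20 → [5, 29]
21 → replaces 29 → [5, 21]
24 → extends → [5, 21, 24]
13 → replaces 21 → [5, 13, 24]
18 → replaces 24 → [5, 13, 18]
7 → replaces 13 → [5, 7, 18]
11 → replaces 18 → [5, 7, 11]
21 → extends → [5, 7, 11, 21]
7 → already a tail → [5, 7, 11, 21]
11 → already a tail → [5, 7, 11, 21]
Four tails, so the longest strictly increasing subsequence has length 4 (e.g. 5, 13, 18, 21).

4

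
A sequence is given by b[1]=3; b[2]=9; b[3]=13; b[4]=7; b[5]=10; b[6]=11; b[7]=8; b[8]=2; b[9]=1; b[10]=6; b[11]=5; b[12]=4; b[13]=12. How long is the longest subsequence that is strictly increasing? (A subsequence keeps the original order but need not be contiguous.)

Let dp[i] be the length of the longest such subsequence ending at index i:
i:      1  2  3  4  5  6  7  8  9 10 11 12 13
b[i]:   3  9 13  7 10 11  8  2  1  6  5  4 12
dp:     1  2  3  2  3  4  3  1  1  2  2  2  5
Maximum dp value is 5.

5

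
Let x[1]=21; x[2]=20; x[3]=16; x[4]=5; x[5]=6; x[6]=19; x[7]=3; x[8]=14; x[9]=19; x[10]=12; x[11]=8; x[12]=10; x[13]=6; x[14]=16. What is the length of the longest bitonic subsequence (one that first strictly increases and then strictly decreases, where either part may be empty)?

7

inc[i] = longest strictly increasing subsequence ending at i; dec[i] = longest strictly decreasing subsequence starting at i:
i:      1  2  3  4  5  6  7  8  9 10 11 12 13 14
x[i]:  21 20 16  5  6 19  3 14 19 12  8 10  6 16
inc:    1  1  1  1  2  3  1  3  4  3  3  4  2  5
dec:    7  6  5  2  2  5  1  4  4  3  2  2  1  1
Best peak at i=1 (value 21): inc=1, dec=7, length 1+7−1 = 7.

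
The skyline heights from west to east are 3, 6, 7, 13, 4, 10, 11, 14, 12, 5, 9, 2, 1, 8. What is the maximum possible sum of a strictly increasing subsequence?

51

Let S[i] be the best sum of a strictly increasing subsequence ending at i:
i:      1  2  3  4  5  6  7  8  9 10 11 12 13 14
a[i]:   3  6  7 13  4 10 11 14 12  5  9  2  1  8
S:      3  9 16 29  7 26 37 51 49 12 25  2  1 24
Maximum is 51 (e.g. 3 + 6 + 7 + 10 + 11 + 14).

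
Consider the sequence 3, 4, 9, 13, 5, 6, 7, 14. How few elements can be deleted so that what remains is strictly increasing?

Fewest deletions = n − (longest strictly increasing subsequence).
i:      1  2  3  4  5  6  7  8
a[i]:   3  4  9 13  5  6  7 14
dp:     1  2  3  4  3  4  5  6
max dp = 6, so deletions = 8 − 6 = 2.

2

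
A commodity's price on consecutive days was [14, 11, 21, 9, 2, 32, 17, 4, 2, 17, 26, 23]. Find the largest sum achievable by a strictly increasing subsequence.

67

Let S[i] be the best sum of a strictly increasing subsequence ending at i:
i:      1  2  3  4  5  6  7  8  9 10 11 12
a[i]:  14 11 21  9  2 32 17  4  2 17 26 23
S:     14 11 35  9  2 67 31  6  2 31 61 58
Maximum is 67 (e.g. 14 + 21 + 32).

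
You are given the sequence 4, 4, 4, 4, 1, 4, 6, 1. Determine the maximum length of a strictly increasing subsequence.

Track the smallest tail for each achievable length (strict):
4 → extends → [4]
4 → already a tail → [4]
4 → already a tail → [4]
4 → already a tail → [4]
1 → replaces 4 → [1]
4 → extends → [1, 4]
6 → extends → [1, 4, 6]
1 → already a tail → [1, 4, 6]
Three tails, so the longest strictly increasing subsequence has length 3 (e.g. 1, 4, 6).

3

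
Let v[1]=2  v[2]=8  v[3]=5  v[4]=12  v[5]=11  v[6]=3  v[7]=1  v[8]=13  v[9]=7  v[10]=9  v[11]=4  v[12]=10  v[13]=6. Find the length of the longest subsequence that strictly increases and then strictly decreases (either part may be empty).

inc[i] = longest strictly increasing subsequence ending at i; dec[i] = longest strictly decreasing subsequence starting at i:
i:      1  2  3  4  5  6  7  8  9 10 11 12 13
v[i]:   2  8  5 12 11  3  1 13  7  9  4 10  6
inc:    1  2  2  3  3  2  1  4  3  4  3  5  4
dec:    2  4  3  4  3  2  1  3  2  2  1  2  1
Best peak at i=4 (value 12): inc=3, dec=4, length 3+4−1 = 6.

6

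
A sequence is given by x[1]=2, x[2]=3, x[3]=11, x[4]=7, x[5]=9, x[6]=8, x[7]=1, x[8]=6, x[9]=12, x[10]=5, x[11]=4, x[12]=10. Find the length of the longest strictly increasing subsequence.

5

Let dp[i] be the length of the longest such subsequence ending at index i:
i:      1  2  3  4  5  6  7  8  9 10 11 12
x[i]:   2  3 11  7  9  8  1  6 12  5  4 10
dp:     1  2  3  3  4  4  1  3  5  3  3  5
Maximum dp value is 5.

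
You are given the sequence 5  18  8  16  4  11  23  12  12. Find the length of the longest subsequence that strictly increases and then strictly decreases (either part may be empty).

5

inc[i] = longest strictly increasing subsequence ending at i; dec[i] = longest strictly decreasing subsequence starting at i:
i:      1  2  3  4  5  6  7  8  9
a[i]:   5 18  8 16  4 11 23 12 12
inc:    1  2  2  3  1  3  4  4  4
dec:    2  3  2  2  1  1  2  1  1
Best peak at i=7 (value 23): inc=4, dec=2, length 4+2−1 = 5.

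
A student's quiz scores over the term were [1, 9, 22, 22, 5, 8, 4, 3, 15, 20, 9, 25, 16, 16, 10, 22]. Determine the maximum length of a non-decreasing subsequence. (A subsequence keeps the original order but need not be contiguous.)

7

Track the smallest tail for each achievable length (allowing ties):
1 → extends → [1]
9 → extends → [1, 9]
22 → extends → [1, 9, 22]
22 → extends → [1, 9, 22, 22]
5 → replaces 9 → [1, 5, 22, 22]
8 → replaces 22 → [1, 5, 8, 22]
4 → replaces 5 → [1, 4, 8, 22]
3 → replaces 4 → [1, 3, 8, 22]
15 → replaces 22 → [1, 3, 8, 15]
20 → extends → [1, 3, 8, 15, 20]
9 → replaces 15 → [1, 3, 8, 9, 20]
25 → extends → [1, 3, 8, 9, 20, 25]
16 → replaces 20 → [1, 3, 8, 9, 16, 25]
16 → replaces 25 → [1, 3, 8, 9, 16, 16]
10 → replaces 16 → [1, 3, 8, 9, 10, 16]
22 → extends → [1, 3, 8, 9, 10, 16, 22]
Seven tails, so the longest non-decreasing subsequence has length 7 (e.g. 1, 5, 8, 15, 16, 16, 22).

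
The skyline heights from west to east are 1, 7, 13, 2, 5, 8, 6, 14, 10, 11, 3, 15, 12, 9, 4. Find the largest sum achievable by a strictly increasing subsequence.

Let S[i] be the best sum of a strictly increasing subsequence ending at i:
i:      1  2  3  4  5  6  7  8  9 10 11 12 13 14 15
a[i]:   1  7 13  2  5  8  6 14 10 11  3 15 12  9  4
S:      1  8 21  3  8 16 14 35 26 37  6 52 49 25 10
Maximum is 52 (e.g. 1 + 2 + 5 + 8 + 10 + 11 + 15).

52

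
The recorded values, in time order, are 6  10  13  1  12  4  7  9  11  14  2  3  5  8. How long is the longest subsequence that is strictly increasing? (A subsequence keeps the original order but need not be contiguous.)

Track the smallest tail for each achievable length (strict):
6 → extends → [6]
10 → extends → [6, 10]
13 → extends → [6, 10, 13]
1 → replaces 6 → [1, 10, 13]
12 → replaces 13 → [1, 10, 12]
4 → replaces 10 → [1, 4, 12]
7 → replaces 12 → [1, 4, 7]
9 → extends → [1, 4, 7, 9]
11 → extends → [1, 4, 7, 9, 11]
14 → extends → [1, 4, 7, 9, 11, 14]
2 → replaces 4 → [1, 2, 7, 9, 11, 14]
3 → replaces 7 → [1, 2, 3, 9, 11, 14]
5 → replaces 9 → [1, 2, 3, 5, 11, 14]
8 → replaces 11 → [1, 2, 3, 5, 8, 14]
Six tails, so the longest strictly increasing subsequence has length 6 (e.g. 1, 4, 7, 9, 11, 14).

6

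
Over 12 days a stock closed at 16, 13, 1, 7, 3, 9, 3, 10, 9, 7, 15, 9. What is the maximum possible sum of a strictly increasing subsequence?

Let S[i] be the best sum of a strictly increasing subsequence ending at i:
i:      1  2  3  4  5  6  7  8  9 10 11 12
a[i]:  16 13  1  7  3  9  3 10  9  7 15  9
S:     16 13  1  8  4 17  4 27 17 11 42 20
Maximum is 42 (e.g. 1 + 7 + 9 + 10 + 15).

42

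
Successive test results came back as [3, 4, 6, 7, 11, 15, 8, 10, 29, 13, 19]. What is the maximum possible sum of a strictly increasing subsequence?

75

Let S[i] be the best sum of a strictly increasing subsequence ending at i:
i:      1  2  3  4  5  6  7  8  9 10 11
a[i]:   3  4  6  7 11 15  8 10 29 13 19
S:      3  7 13 20 31 46 28 38 75 51 70
Maximum is 75 (e.g. 3 + 4 + 6 + 7 + 11 + 15 + 29).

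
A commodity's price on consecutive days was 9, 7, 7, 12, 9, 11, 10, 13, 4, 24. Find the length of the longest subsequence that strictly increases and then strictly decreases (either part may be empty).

5

inc[i] = longest strictly increasing subsequence ending at i; dec[i] = longest strictly decreasing subsequence starting at i:
i:      1  2  3  4  5  6  7  8  9 10
a[i]:   9  7  7 12  9 11 10 13  4 24
inc:    1  1  1  2  2  3  3  4  1  5
dec:    3  2  2  4  2  3  2  2  1  1
Best peak at i=4 (value 12): inc=2, dec=4, length 2+4−1 = 5.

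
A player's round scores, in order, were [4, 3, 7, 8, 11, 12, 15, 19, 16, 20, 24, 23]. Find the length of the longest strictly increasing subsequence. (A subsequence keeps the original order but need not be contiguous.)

Let dp[i] be the length of the longest such subsequence ending at index i:
i:      1  2  3  4  5  6  7  8  9 10 11 12
a[i]:   4  3  7  8 11 12 15 19 16 20 24 23
dp:     1  1  2  3  4  5  6  7  7  8  9  9
Maximum dp value is 9.

9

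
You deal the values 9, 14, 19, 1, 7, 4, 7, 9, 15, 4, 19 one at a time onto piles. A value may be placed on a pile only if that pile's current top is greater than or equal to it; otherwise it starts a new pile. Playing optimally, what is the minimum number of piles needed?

6

The minimum number of non-increasing subsequences covering a sequence equals the length of its longest strictly increasing subsequence.
LIS length is 6 (e.g. 1, 4, 7, 9, 15, 19), so 6 piles are needed.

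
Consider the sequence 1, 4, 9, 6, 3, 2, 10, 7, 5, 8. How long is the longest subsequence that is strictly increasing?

Let dp[i] be the length of the longest such subsequence ending at index i:
i:      1  2  3  4  5  6  7  8  9 10
a[i]:   1  4  9  6  3  2 10  7  5  8
dp:     1  2  3  3  2  2  4  4  3  5
Maximum dp value is 5.

5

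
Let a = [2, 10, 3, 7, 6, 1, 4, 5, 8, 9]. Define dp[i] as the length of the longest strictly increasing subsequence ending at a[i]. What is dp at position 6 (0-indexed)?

3

dp[i] = 1 + max{dp[j] : j<i, a[j]<a[i]} (or 1 if no such j):
i:      0  1  2  3  4  5  6  7  8  9
a[i]:   2 10  3  7  6  1  4  5  8  9
dp:     1  2  2  3  3  1  3  4  5  6
At index 6 the value is 3.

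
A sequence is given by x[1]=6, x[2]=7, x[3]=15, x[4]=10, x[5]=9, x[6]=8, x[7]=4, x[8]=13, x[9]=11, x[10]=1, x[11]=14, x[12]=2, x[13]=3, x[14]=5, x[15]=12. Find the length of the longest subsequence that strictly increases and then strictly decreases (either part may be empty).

inc[i] = longest strictly increasing subsequence ending at i; dec[i] = longest strictly decreasing subsequence starting at i:
i:      1  2  3  4  5  6  7  8  9 10 11 12 13 14 15
x[i]:   6  7 15 10  9  8  4 13 11  1 14  2  3  5 12
inc:    1  2  3  3  3  3  1  4  4  1  5  2  3  4  5
dec:    3  3  6  5  4  3  2  3  2  1  2  1  1  1  1
Best peak at i=3 (value 15): inc=3, dec=6, length 3+6−1 = 8.

8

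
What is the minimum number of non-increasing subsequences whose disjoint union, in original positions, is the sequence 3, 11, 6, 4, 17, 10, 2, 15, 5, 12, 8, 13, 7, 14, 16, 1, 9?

7

Place each on the leftmost legal pile:
3 → new pile 1 (tops now [3])
11 → new pile 2 (tops now [3, 11])
6 → pile 2 (tops now [3, 6])
4 → pile 2 (tops now [3, 4])
17 → new pile 3 (tops now [3, 4, 17])
10 → pile 3 (tops now [3, 4, 10])
2 → pile 1 (tops now [2, 4, 10])
15 → new pile 4 (tops now [2, 4, 10, 15])
5 → pile 3 (tops now [2, 4, 5, 15])
12 → pile 4 (tops now [2, 4, 5, 12])
8 → pile 4 (tops now [2, 4, 5, 8])
13 → new pile 5 (tops now [2, 4, 5, 8, 13])
7 → pile 4 (tops now [2, 4, 5, 7, 13])
14 → new pile 6 (tops now [2, 4, 5, 7, 13, 14])
16 → new pile 7 (tops now [2, 4, 5, 7, 13, 14, 16])
1 → pile 1 (tops now [1, 4, 5, 7, 13, 14, 16])
9 → pile 5 (tops now [1, 4, 5, 7, 9, 14, 16])
Seven piles.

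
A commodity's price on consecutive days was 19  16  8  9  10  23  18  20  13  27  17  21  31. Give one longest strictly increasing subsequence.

8, 9, 10, 18, 20, 27, 31

Patience tails give the LIS length; then backtrack through the dp parents:
19 → extends → [19]
16 → replaces 19 → [16]
8 → replaces 16 → [8]
9 → extends → [8, 9]
10 → extends → [8, 9, 10]
23 → extends → [8, 9, 10, 23]
18 → replaces 23 → [8, 9, 10, 18]
20 → extends → [8, 9, 10, 18, 20]
13 → replaces 18 → [8, 9, 10, 13, 20]
27 → extends → [8, 9, 10, 13, 20, 27]
17 → replaces 20 → [8, 9, 10, 13, 17, 27]
21 → replaces 27 → [8, 9, 10, 13, 17, 21]
31 → extends → [8, 9, 10, 13, 17, 21, 31]
Length 7; one witness is 8, 9, 10, 18, 20, 27, 31.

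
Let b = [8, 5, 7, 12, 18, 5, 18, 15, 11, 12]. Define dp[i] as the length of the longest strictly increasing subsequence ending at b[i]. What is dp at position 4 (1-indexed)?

3

dp[i] = 1 + max{dp[j] : j<i, b[j]<b[i]} (or 1 if no such j):
i:      1  2  3  4  5  6  7  8  9 10
b[i]:   8  5  7 12 18  5 18 15 11 12
dp:     1  1  2  3  4  1  4  4  3  4
At index 4 the value is 3.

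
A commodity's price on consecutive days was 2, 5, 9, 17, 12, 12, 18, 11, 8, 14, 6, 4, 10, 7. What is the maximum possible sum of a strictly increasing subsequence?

Let S[i] be the best sum of a strictly increasing subsequence ending at i:
i:      1  2  3  4  5  6  7  8  9 10 11 12 13 14
a[i]:   2  5  9 17 12 12 18 11  8 14  6  4 10  7
S:      2  7 16 33 28 28 51 27 15 42 13  6 26 20
Maximum is 51 (e.g. 2 + 5 + 9 + 17 + 18).

51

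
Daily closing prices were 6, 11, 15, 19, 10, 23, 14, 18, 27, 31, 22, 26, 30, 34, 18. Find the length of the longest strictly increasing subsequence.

Track the smallest tail for each achievable length (strict):
6 → extends → [6]
11 → extends → [6, 11]
15 → extends → [6, 11, 15]
19 → extends → [6, 11, 15, 19]
10 → replaces 11 → [6, 10, 15, 19]
23 → extends → [6, 10, 15, 19, 23]
14 → replaces 15 → [6, 10, 14, 19, 23]
18 → replaces 19 → [6, 10, 14, 18, 23]
27 → extends → [6, 10, 14, 18, 23, 27]
31 → extends → [6, 10, 14, 18, 23, 27, 31]
22 → replaces 23 → [6, 10, 14, 18, 22, 27, 31]
26 → replaces 27 → [6, 10, 14, 18, 22, 26, 31]
30 → replaces 31 → [6, 10, 14, 18, 22, 26, 30]
34 → extends → [6, 10, 14, 18, 22, 26, 30, 34]
18 → already a tail → [6, 10, 14, 18, 22, 26, 30, 34]
Eight tails, so the longest strictly increasing subsequence has length 8 (e.g. 6, 11, 15, 19, 23, 27, 31, 34).

8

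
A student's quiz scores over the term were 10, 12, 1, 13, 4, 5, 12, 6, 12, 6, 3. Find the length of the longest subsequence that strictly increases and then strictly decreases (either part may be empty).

inc[i] = longest strictly increasing subsequence ending at i; dec[i] = longest strictly decreasing subsequence starting at i:
i:      1  2  3  4  5  6  7  8  9 10 11
a[i]:  10 12  1 13  4  5 12  6 12  6  3
inc:    1  2  1  3  2  3  4  4  5  4  2
dec:    3  3  1  4  2  2  3  2  3  2  1
Best peak at i=9 (value 12): inc=5, dec=3, length 5+3−1 = 7.

7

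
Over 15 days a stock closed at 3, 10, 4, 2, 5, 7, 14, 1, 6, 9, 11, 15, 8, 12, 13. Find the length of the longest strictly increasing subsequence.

Track the smallest tail for each achievable length (strict):
3 → extends → [3]
10 → extends → [3, 10]
4 → replaces 10 → [3, 4]
2 → replaces 3 → [2, 4]
5 → extends → [2, 4, 5]
7 → extends → [2, 4, 5, 7]
14 → extends → [2, 4, 5, 7, 14]
1 → replaces 2 → [1, 4, 5, 7, 14]
6 → replaces 7 → [1, 4, 5, 6, 14]
9 → replaces 14 → [1, 4, 5, 6, 9]
11 → extends → [1, 4, 5, 6, 9, 11]
15 → extends → [1, 4, 5, 6, 9, 11, 15]
8 → replaces 9 → [1, 4, 5, 6, 8, 11, 15]
12 → replaces 15 → [1, 4, 5, 6, 8, 11, 12]
13 → extends → [1, 4, 5, 6, 8, 11, 12, 13]
Eight tails, so the longest strictly increasing subsequence has length 8 (e.g. 3, 4, 5, 7, 9, 11, 12, 13).

8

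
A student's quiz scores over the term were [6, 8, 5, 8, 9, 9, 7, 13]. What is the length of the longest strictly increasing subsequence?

Track the smallest tail for each achievable length (strict):
6 → extends → [6]
8 → extends → [6, 8]
5 → replaces 6 → [5, 8]
8 → already a tail → [5, 8]
9 → extends → [5, 8, 9]
9 → already a tail → [5, 8, 9]
7 → replaces 8 → [5, 7, 9]
13 → extends → [5, 7, 9, 13]
Four tails, so the longest strictly increasing subsequence has length 4 (e.g. 6, 8, 9, 13).

4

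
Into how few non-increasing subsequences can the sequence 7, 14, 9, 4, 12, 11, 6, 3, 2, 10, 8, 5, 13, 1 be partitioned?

Place each on the leftmost legal pile:
7 → new pile 1 (tops now [7])
14 → new pile 2 (tops now [7, 14])
9 → pile 2 (tops now [7, 9])
4 → pile 1 (tops now [4, 9])
12 → new pile 3 (tops now [4, 9, 12])
11 → pile 3 (tops now [4, 9, 11])
6 → pile 2 (tops now [4, 6, 11])
3 → pile 1 (tops now [3, 6, 11])
2 → pile 1 (tops now [2, 6, 11])
10 → pile 3 (tops now [2, 6, 10])
8 → pile 3 (tops now [2, 6, 8])
5 → pile 2 (tops now [2, 5, 8])
13 → new pile 4 (tops now [2, 5, 8, 13])
1 → pile 1 (tops now [1, 5, 8, 13])
Four piles.

4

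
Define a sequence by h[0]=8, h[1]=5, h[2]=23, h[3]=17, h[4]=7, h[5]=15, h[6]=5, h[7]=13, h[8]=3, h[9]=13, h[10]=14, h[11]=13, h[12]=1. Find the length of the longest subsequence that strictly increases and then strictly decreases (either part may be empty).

7

inc[i] = longest strictly increasing subsequence ending at i; dec[i] = longest strictly decreasing subsequence starting at i:
i:      0  1  2  3  4  5  6  7  8  9 10 11 12
h[i]:   8  5 23 17  7 15  5 13  3 13 14 13  1
inc:    1  1  2  2  2  3  1  3  1  3  4  3  1
dec:    5  3  6  5  4  4  3  3  2  2  3  2  1
Best peak at i=2 (value 23): inc=2, dec=6, length 2+6−1 = 7.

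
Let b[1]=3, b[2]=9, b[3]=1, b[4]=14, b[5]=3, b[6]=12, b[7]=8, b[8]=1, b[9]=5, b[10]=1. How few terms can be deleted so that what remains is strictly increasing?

Fewest deletions = n − (longest strictly increasing subsequence).
Patience tails:
3 → extends → [3]
9 → extends → [3, 9]
1 → replaces 3 → [1, 9]
14 → extends → [1, 9, 14]
3 → replaces 9 → [1, 3, 14]
12 → replaces 14 → [1, 3, 12]
8 → replaces 12 → [1, 3, 8]
1 → already a tail → [1, 3, 8]
5 → replaces 8 → [1, 3, 5]
1 → already a tail → [1, 3, 5]
Longest strictly increasing subsequence has length 3, so deletions = 10 − 3 = 7.

7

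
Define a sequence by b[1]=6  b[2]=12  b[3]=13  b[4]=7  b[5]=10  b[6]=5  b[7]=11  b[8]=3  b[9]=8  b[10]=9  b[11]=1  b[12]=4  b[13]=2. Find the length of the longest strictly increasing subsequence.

Let dp[i] be the length of the longest such subsequence ending at index i:
i:      1  2  3  4  5  6  7  8  9 10 11 12 13
b[i]:   6 12 13  7 10  5 11  3  8  9  1  4  2
dp:     1  2  3  2  3  1  4  1  3  4  1  2  2
Maximum dp value is 4.

4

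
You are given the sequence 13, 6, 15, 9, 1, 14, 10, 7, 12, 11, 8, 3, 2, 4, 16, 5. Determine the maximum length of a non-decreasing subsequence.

5

Let dp[i] be the length of the longest such subsequence ending at index i:
i:      1  2  3  4  5  6  7  8  9 10 11 12 13 14 15 16
a[i]:  13  6 15  9  1 14 10  7 12 11  8  3  2  4 16  5
dp:     1  1  2  2  1  3  3  2  4  4  3  2  2  3  5  4
Maximum dp value is 5.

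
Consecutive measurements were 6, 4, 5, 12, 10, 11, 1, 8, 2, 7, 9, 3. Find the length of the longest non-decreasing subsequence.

4

Track the smallest tail for each achievable length (allowing ties):
6 → extends → [6]
4 → replaces 6 → [4]
5 → extends → [4, 5]
12 → extends → [4, 5, 12]
10 → replaces 12 → [4, 5, 10]
11 → extends → [4, 5, 10, 11]
1 → replaces 4 → [1, 5, 10, 11]
8 → replaces 10 → [1, 5, 8, 11]
2 → replaces 5 → [1, 2, 8, 11]
7 → replaces 8 → [1, 2, 7, 11]
9 → replaces 11 → [1, 2, 7, 9]
3 → replaces 7 → [1, 2, 3, 9]
Four tails, so the longest non-decreasing subsequence has length 4 (e.g. 4, 5, 10, 11).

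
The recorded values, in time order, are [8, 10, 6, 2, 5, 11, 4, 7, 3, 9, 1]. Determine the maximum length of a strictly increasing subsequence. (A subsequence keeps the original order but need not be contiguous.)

4

Track the smallest tail for each achievable length (strict):
8 → extends → [8]
10 → extends → [8, 10]
6 → replaces 8 → [6, 10]
2 → replaces 6 → [2, 10]
5 → replaces 10 → [2, 5]
11 → extends → [2, 5, 11]
4 → replaces 5 → [2, 4, 11]
7 → replaces 11 → [2, 4, 7]
3 → replaces 4 → [2, 3, 7]
9 → extends → [2, 3, 7, 9]
1 → replaces 2 → [1, 3, 7, 9]
Four tails, so the longest strictly increasing subsequence has length 4 (e.g. 2, 5, 7, 9).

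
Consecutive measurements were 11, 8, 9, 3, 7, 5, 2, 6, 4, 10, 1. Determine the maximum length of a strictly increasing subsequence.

4

Track the smallest tail for each achievable length (strict):
11 → extends → [11]
8 → replaces 11 → [8]
9 → extends → [8, 9]
3 → replaces 8 → [3, 9]
7 → replaces 9 → [3, 7]
5 → replaces 7 → [3, 5]
2 → replaces 3 → [2, 5]
6 → extends → [2, 5, 6]
4 → replaces 5 → [2, 4, 6]
10 → extends → [2, 4, 6, 10]
1 → replaces 2 → [1, 4, 6, 10]
Four tails, so the longest strictly increasing subsequence has length 4 (e.g. 3, 5, 6, 10).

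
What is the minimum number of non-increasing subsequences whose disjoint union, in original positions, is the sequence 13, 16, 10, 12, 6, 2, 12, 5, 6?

3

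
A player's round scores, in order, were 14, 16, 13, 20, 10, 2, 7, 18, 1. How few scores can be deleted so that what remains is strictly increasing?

6

Fewest deletions = n − (longest strictly increasing subsequence).
i:      1  2  3  4  5  6  7  8  9
a[i]:  14 16 13 20 10  2  7 18  1
dp:     1  2  1  3  1  1  2  3  1
max dp = 3, so deletions = 9 − 3 = 6.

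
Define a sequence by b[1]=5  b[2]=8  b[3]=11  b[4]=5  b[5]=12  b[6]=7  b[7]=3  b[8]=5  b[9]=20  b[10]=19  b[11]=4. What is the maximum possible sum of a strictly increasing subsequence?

56

Let S[i] be the best sum of a strictly increasing subsequence ending at i:
i:      1  2  3  4  5  6  7  8  9 10 11
b[i]:   5  8 11  5 12  7  3  5 20 19  4
S:      5 13 24  5 36 12  3  8 56 55  7
Maximum is 56 (e.g. 5 + 8 + 11 + 12 + 20).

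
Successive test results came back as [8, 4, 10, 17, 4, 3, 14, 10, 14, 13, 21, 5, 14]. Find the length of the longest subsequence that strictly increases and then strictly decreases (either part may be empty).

6

inc[i] = longest strictly increasing subsequence ending at i; dec[i] = longest strictly decreasing subsequence starting at i:
i:      1  2  3  4  5  6  7  8  9 10 11 12 13
a[i]:   8  4 10 17  4  3 14 10 14 13 21  5 14
inc:    1  1  2  3  1  1  3  2  3  3  4  2  4
dec:    3  2  3  4  2  1  3  2  3  2  2  1  1
Best peak at i=4 (value 17): inc=3, dec=4, length 3+4−1 = 6.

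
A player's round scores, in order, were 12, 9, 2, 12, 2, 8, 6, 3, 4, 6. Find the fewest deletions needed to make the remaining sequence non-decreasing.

Fewest deletions = n − (longest non-decreasing subsequence).
Patience tails:
12 → extends → [12]
9 → replaces 12 → [9]
2 → replaces 9 → [2]
12 → extends → [2, 12]
2 → replaces 12 → [2, 2]
8 → extends → [2, 2, 8]
6 → replaces 8 → [2, 2, 6]
3 → replaces 6 → [2, 2, 3]
4 → extends → [2, 2, 3, 4]
6 → extends → [2, 2, 3, 4, 6]
Longest non-decreasing subsequence has length 5, so deletions = 10 − 5 = 5.

5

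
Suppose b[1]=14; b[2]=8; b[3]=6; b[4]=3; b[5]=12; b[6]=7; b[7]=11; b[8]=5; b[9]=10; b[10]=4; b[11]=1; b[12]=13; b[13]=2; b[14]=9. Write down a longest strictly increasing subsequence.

Patience tails give the LIS length; then backtrack through the dp parents:
14 → extends → [14]
8 → replaces 14 → [8]
6 → replaces 8 → [6]
3 → replaces 6 → [3]
12 → extends → [3, 12]
7 → replaces 12 → [3, 7]
11 → extends → [3, 7, 11]
5 → replaces 7 → [3, 5, 11]
10 → replaces 11 → [3, 5, 10]
4 → replaces 5 → [3, 4, 10]
1 → replaces 3 → [1, 4, 10]
13 → extends → [1, 4, 10, 13]
2 → replaces 4 → [1, 2, 10, 13]
9 → replaces 10 → [1, 2, 9, 13]
Length 4; one witness is 6, 7, 11, 13.

6, 7, 11, 13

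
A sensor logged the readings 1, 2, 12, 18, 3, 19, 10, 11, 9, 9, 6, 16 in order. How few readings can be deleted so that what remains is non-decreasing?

Fewest deletions = n − (longest non-decreasing subsequence).
Patience tails:
1 → extends → [1]
2 → extends → [1, 2]
12 → extends → [1, 2, 12]
18 → extends → [1, 2, 12, 18]
3 → replaces 12 → [1, 2, 3, 18]
19 → extends → [1, 2, 3, 18, 19]
10 → replaces 18 → [1, 2, 3, 10, 19]
11 → replaces 19 → [1, 2, 3, 10, 11]
9 → replaces 10 → [1, 2, 3, 9, 11]
9 → replaces 11 → [1, 2, 3, 9, 9]
6 → replaces 9 → [1, 2, 3, 6, 9]
16 → extends → [1, 2, 3, 6, 9, 16]
Longest non-decreasing subsequence has length 6, so deletions = 12 − 6 = 6.

6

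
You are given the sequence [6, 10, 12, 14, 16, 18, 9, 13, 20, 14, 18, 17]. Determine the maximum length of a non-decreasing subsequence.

Let dp[i] be the length of the longest such subsequence ending at index i:
i:      1  2  3  4  5  6  7  8  9 10 11 12
a[i]:   6 10 12 14 16 18  9 13 20 14 18 17
dp:     1  2  3  4  5  6  2  4  7  5  7  6
Maximum dp value is 7.

7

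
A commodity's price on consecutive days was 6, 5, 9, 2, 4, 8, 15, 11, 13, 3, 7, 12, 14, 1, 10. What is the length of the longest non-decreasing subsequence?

6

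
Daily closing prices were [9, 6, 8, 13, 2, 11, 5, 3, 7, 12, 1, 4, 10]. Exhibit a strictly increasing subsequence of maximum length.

6, 8, 11, 12

Patience tails give the LIS length; then backtrack through the dp parents:
9 → extends → [9]
6 → replaces 9 → [6]
8 → extends → [6, 8]
13 → extends → [6, 8, 13]
2 → replaces 6 → [2, 8, 13]
11 → replaces 13 → [2, 8, 11]
5 → replaces 8 → [2, 5, 11]
3 → replaces 5 → [2, 3, 11]
7 → replaces 11 → [2, 3, 7]
12 → extends → [2, 3, 7, 12]
1 → replaces 2 → [1, 3, 7, 12]
4 → replaces 7 → [1, 3, 4, 12]
10 → replaces 12 → [1, 3, 4, 10]
Length 4; one witness is 6, 8, 11, 12.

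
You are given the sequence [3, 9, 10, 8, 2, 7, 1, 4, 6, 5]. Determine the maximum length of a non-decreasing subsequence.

3

Let dp[i] be the length of the longest such subsequence ending at index i:
i:      1  2  3  4  5  6  7  8  9 10
a[i]:   3  9 10  8  2  7  1  4  6  5
dp:     1  2  3  2  1  2  1  2  3  3
Maximum dp value is 3.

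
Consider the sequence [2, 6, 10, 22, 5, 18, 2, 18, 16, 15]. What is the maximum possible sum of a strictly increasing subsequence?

Let S[i] be the best sum of a strictly increasing subsequence ending at i:
i:      1  2  3  4  5  6  7  8  9 10
a[i]:   2  6 10 22  5 18  2 18 16 15
S:      2  8 18 40  7 36  2 36 34 33
Maximum is 40 (e.g. 2 + 6 + 10 + 22).

40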